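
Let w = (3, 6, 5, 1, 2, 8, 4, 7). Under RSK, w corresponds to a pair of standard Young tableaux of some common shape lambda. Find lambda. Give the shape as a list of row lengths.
[4, 3, 1]

Row-insert each entry into an empty tableau.

After inserting 3: P = [[3]].
After inserting 6: P = [[3, 6]].
After inserting 5: P = [[3, 5], [6]].
After inserting 1: P = [[1, 5], [3], [6]].
After inserting 2: P = [[1, 2], [3, 5], [6]].
After inserting 8: P = [[1, 2, 8], [3, 5], [6]].
After inserting 4: P = [[1, 2, 4], [3, 5, 8], [6]].
After inserting 7: P = [[1, 2, 4, 7], [3, 5, 8], [6]].

The final insertion tableau P = [[1, 2, 4, 7], [3, 5, 8], [6]] has shape [4, 3, 1].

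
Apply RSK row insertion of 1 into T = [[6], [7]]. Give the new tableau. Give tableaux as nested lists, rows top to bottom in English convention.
In row 1, 1 replaces 6 (the leftmost entry greater than 1); 6 is bumped to row 2. In row 2, 6 replaces 7 (the leftmost entry greater than 6); 7 is bumped to row 3. 7 starts a new row 3. The new tableau is [[1], [6], [7]].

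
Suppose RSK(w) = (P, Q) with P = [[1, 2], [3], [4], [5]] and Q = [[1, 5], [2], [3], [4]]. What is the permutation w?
Reverse the RSK construction: for i from n down to 1, find the cell of Q containing i, remove the entry at that cell from P, and reverse-bump it up through P; the value ejected from row 1 is w(i).

Step i=5: Q has 5 at row 1, column 2; remove that cell from P, ejecting 2. So w(5) = 2. P is now [[1], [3], [4], [5]].
Step i=4: Q has 4 at row 4, column 1; remove 5 from row 4 of P and reverse-bump: 5 enters row 3 and ejects 4; 4 enters row 2 and ejects 3; 3 enters row 1 and ejects 1. So w(4) = 1. P is now [[3], [4], [5]].
Step i=3: Q has 3 at row 3, column 1; remove 5 from row 3 of P and reverse-bump: 5 enters row 2 and ejects 4; 4 enters row 1 and ejects 3. So w(3) = 3. P is now [[4], [5]].
Step i=2: Q has 2 at row 2, column 1; remove 5 from row 2 of P and reverse-bump: 5 enters row 1 and ejects 4. So w(2) = 4. P is now [[5]].
Step i=1: Q has 1 at row 1, column 1; remove that cell from P, ejecting 5. So w(1) = 5. P is now [].

So w = 5 4 3 1 2.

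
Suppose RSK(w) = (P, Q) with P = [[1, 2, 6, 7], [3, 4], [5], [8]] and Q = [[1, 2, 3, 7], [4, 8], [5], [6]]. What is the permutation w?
3 5 8 6 4 1 7 2

Reverse the RSK construction: for i from n down to 1, find the cell of Q containing i, remove the entry at that cell from P, and reverse-bump it up through P; the value ejected from row 1 is w(i).

Step i=8: Q has 8 at row 2, column 2; remove 4 from row 2 of P and reverse-bump: 4 enters row 1 and ejects 2. So w(8) = 2. P is now [[1, 4, 6, 7], [3], [5], [8]].
Step i=7: Q has 7 at row 1, column 4; remove that cell from P, ejecting 7. So w(7) = 7. P is now [[1, 4, 6], [3], [5], [8]].
Step i=6: Q has 6 at row 4, column 1; remove 8 from row 4 of P and reverse-bump: 8 enters row 3 and ejects 5; 5 enters row 2 and ejects 3; 3 enters row 1 and ejects 1. So w(6) = 1. P is now [[3, 4, 6], [5], [8]].
Step i=5: Q has 5 at row 3, column 1; remove 8 from row 3 of P and reverse-bump: 8 enters row 2 and ejects 5; 5 enters row 1 and ejects 4. So w(5) = 4. P is now [[3, 5, 6], [8]].
Step i=4: Q has 4 at row 2, column 1; remove 8 from row 2 of P and reverse-bump: 8 enters row 1 and ejects 6. So w(4) = 6. P is now [[3, 5, 8]].
Step i=3: Q has 3 at row 1, column 3; remove that cell from P, ejecting 8. So w(3) = 8. P is now [[3, 5]].
Step i=2: Q has 2 at row 1, column 2; remove that cell from P, ejecting 5. So w(2) = 5. P is now [[3]].
Step i=1: Q has 1 at row 1, column 1; remove that cell from P, ejecting 3. So w(1) = 3. P is now [].

So w = 3 5 8 6 4 1 7 2.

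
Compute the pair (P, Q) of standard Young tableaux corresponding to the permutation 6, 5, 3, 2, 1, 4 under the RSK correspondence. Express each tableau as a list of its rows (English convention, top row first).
P = [[1, 4], [2], [3], [5], [6]], Q = [[1, 6], [2], [3], [4], [5]]

Insert each entry of the permutation into P by Schensted row insertion, recording in Q the position of each new cell.

Insert 6: appended to row 1. P = [[6]], Q = [[1]].
Insert 5: 5 bumps 6 from row 1; 6 starts row 2. P = [[5], [6]], Q = [[1], [2]].
Insert 3: 3 bumps 5 from row 1; 5 bumps 6 from row 2; 6 starts row 3. P = [[3], [5], [6]], Q = [[1], [2], [3]].
Insert 2: 2 bumps 3 from row 1; 3 bumps 5 from row 2; 5 bumps 6 from row 3; 6 starts row 4. P = [[2], [3], [5], [6]], Q = [[1], [2], [3], [4]].
Insert 1: 1 bumps 2 from row 1; 2 bumps 3 from row 2; 3 bumps 5 from row 3; 5 bumps 6 from row 4; 6 starts row 5. P = [[1], [2], [3], [5], [6]], Q = [[1], [2], [3], [4], [5]].
Insert 4: appended to row 1. P = [[1, 4], [2], [3], [5], [6]], Q = [[1, 6], [2], [3], [4], [5]].

So P = [[1, 4], [2], [3], [5], [6]], Q = [[1, 6], [2], [3], [4], [5]].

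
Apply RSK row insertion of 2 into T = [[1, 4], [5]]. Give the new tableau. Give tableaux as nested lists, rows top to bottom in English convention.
[[1, 2], [4], [5]]

In row 1, 2 replaces 4 (the leftmost entry greater than 2); 4 is bumped to row 2. In row 2, 4 replaces 5 (the leftmost entry greater than 4); 5 is bumped to row 3. 5 starts a new row 3. The new tableau is [[1, 2], [4], [5]].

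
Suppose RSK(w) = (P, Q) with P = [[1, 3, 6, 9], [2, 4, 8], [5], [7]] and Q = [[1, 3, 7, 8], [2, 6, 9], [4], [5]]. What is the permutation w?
7 2 5 4 1 3 8 9 6

Reverse the RSK construction: for i from n down to 1, find the cell of Q containing i, remove the entry at that cell from P, and reverse-bump it up through P; the value ejected from row 1 is w(i).

Step i=9: Q has 9 at row 2, column 3; remove 8 from row 2 of P and reverse-bump: 8 enters row 1 and ejects 6. So w(9) = 6. P is now [[1, 3, 8, 9], [2, 4], [5], [7]].
Step i=8: Q has 8 at row 1, column 4; remove that cell from P, ejecting 9. So w(8) = 9. P is now [[1, 3, 8], [2, 4], [5], [7]].
Step i=7: Q has 7 at row 1, column 3; remove that cell from P, ejecting 8. So w(7) = 8. P is now [[1, 3], [2, 4], [5], [7]].
Step i=6: Q has 6 at row 2, column 2; remove 4 from row 2 of P and reverse-bump: 4 enters row 1 and ejects 3. So w(6) = 3. P is now [[1, 4], [2], [5], [7]].
Step i=5: Q has 5 at row 4, column 1; remove 7 from row 4 of P and reverse-bump: 7 enters row 3 and ejects 5; 5 enters row 2 and ejects 2; 2 enters row 1 and ejects 1. So w(5) = 1. P is now [[2, 4], [5], [7]].
Step i=4: Q has 4 at row 3, column 1; remove 7 from row 3 of P and reverse-bump: 7 enters row 2 and ejects 5; 5 enters row 1 and ejects 4. So w(4) = 4. P is now [[2, 5], [7]].
Step i=3: Q has 3 at row 1, column 2; remove that cell from P, ejecting 5. So w(3) = 5. P is now [[2], [7]].
Step i=2: Q has 2 at row 2, column 1; remove 7 from row 2 of P and reverse-bump: 7 enters row 1 and ejects 2. So w(2) = 2. P is now [[7]].
Step i=1: Q has 1 at row 1, column 1; remove that cell from P, ejecting 7. So w(1) = 7. P is now [].

So w = 7 2 5 4 1 3 8 9 6.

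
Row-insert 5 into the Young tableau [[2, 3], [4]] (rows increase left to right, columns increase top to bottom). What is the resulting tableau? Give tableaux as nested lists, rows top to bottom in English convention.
[[2, 3, 5], [4]]

5 is larger than every entry of row 1, so it is appended to row 1. The new tableau is [[2, 3, 5], [4]].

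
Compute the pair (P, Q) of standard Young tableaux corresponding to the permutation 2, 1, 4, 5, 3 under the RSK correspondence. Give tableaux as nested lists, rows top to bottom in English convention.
P = [[1, 3, 5], [2, 4]], Q = [[1, 3, 4], [2, 5]]

Insert each entry of the permutation into P by Schensted row insertion, recording in Q the position of each new cell.

Insert 2: appended to row 1. P = [[2]].
Insert 1: 1 bumps 2 from row 1; 2 starts row 2. P = [[1], [2]].
Insert 4: appended to row 1. P = [[1, 4], [2]].
Insert 5: appended to row 1. P = [[1, 4, 5], [2]].
Insert 3: 3 bumps 4 from row 1; 4 appends to row 2. P = [[1, 3, 5], [2, 4]].

So P = [[1, 3, 5], [2, 4]], Q = [[1, 3, 4], [2, 5]].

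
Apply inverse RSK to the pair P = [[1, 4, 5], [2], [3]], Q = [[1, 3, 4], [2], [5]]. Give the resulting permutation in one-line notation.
3 2 4 5 1

Reverse the RSK construction: for i from n down to 1, find the cell of Q containing i, remove the entry at that cell from P, and reverse-bump it up through P; the value ejected from row 1 is w(i).

Step i=5: Q has 5 at row 3, column 1; remove 3 from row 3 of P and reverse-bump: 3 enters row 2 and ejects 2; 2 enters row 1 and ejects 1. So w(5) = 1. P is now [[2, 4, 5], [3]].
Step i=4: Q has 4 at row 1, column 3; remove that cell from P, ejecting 5. So w(4) = 5. P is now [[2, 4], [3]].
Step i=3: Q has 3 at row 1, column 2; remove that cell from P, ejecting 4. So w(3) = 4. P is now [[2], [3]].
Step i=2: Q has 2 at row 2, column 1; remove 3 from row 2 of P and reverse-bump: 3 enters row 1 and ejects 2. So w(2) = 2. P is now [[3]].
Step i=1: Q has 1 at row 1, column 1; remove that cell from P, ejecting 3. So w(1) = 3. P is now [].

So w = 3 2 4 5 1.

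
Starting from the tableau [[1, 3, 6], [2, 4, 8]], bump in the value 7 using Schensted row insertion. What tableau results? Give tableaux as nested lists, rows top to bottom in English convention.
[[1, 3, 6, 7], [2, 4, 8]]

7 is larger than every entry of row 1, so it is appended to row 1. The new tableau is [[1, 3, 6, 7], [2, 4, 8]].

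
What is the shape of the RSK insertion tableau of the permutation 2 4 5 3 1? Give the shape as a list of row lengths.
[3, 1, 1]

Row-insert each entry into an empty tableau.

After inserting 2: P = [[2]].
After inserting 4: P = [[2, 4]].
After inserting 5: P = [[2, 4, 5]].
After inserting 3: P = [[2, 3, 5], [4]].
After inserting 1: P = [[1, 3, 5], [2], [4]].

The final insertion tableau P = [[1, 3, 5], [2], [4]] has shape [3, 1, 1].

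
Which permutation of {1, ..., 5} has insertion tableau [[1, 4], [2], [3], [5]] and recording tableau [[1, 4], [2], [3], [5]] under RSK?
5 3 2 4 1

Reverse the RSK construction: for i from n down to 1, find the cell of Q containing i, remove the entry at that cell from P, and reverse-bump it up through P; the value ejected from row 1 is w(i).

Step i=5: Q has 5 at row 4, column 1; remove 5 from row 4 of P and reverse-bump: 5 enters row 3 and ejects 3; 3 enters row 2 and ejects 2; 2 enters row 1 and ejects 1. So w(5) = 1. P is now [[2, 4], [3], [5]].
Step i=4: Q has 4 at row 1, column 2; remove that cell from P, ejecting 4. So w(4) = 4. P is now [[2], [3], [5]].
Step i=3: Q has 3 at row 3, column 1; remove 5 from row 3 of P and reverse-bump: 5 enters row 2 and ejects 3; 3 enters row 1 and ejects 2. So w(3) = 2. P is now [[3], [5]].
Step i=2: Q has 2 at row 2, column 1; remove 5 from row 2 of P and reverse-bump: 5 enters row 1 and ejects 3. So w(2) = 3. P is now [[5]].
Step i=1: Q has 1 at row 1, column 1; remove that cell from P, ejecting 5. So w(1) = 5. P is now [].

So w = 5 3 2 4 1.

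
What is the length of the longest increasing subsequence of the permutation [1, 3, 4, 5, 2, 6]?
5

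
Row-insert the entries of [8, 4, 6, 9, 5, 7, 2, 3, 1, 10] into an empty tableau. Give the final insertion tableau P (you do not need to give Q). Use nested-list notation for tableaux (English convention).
P = [[1, 3, 7, 10], [2, 5], [4, 9], [6], [8]]

After inserting 8: P = [[8]].
After inserting 4: P = [[4], [8]].
After inserting 6: P = [[4, 6], [8]].
After inserting 9: P = [[4, 6, 9], [8]].
After inserting 5: P = [[4, 5, 9], [6], [8]].
After inserting 7: P = [[4, 5, 7], [6, 9], [8]].
After inserting 2: P = [[2, 5, 7], [4, 9], [6], [8]].
After inserting 3: P = [[2, 3, 7], [4, 5], [6, 9], [8]].
After inserting 1: P = [[1, 3, 7], [2, 5], [4, 9], [6], [8]].
After inserting 10: P = [[1, 3, 7, 10], [2, 5], [4, 9], [6], [8]].

So P = [[1, 3, 7, 10], [2, 5], [4, 9], [6], [8]].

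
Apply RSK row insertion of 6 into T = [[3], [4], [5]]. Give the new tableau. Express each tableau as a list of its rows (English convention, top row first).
[[3, 6], [4], [5]]

6 is larger than every entry of row 1, so it is appended to row 1. The new tableau is [[3, 6], [4], [5]].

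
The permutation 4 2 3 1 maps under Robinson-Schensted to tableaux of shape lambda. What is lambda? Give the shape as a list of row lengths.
Row-insert each entry into an empty tableau.

After inserting 4: P = [[4]].
After inserting 2: P = [[2], [4]].
After inserting 3: P = [[2, 3], [4]].
After inserting 1: P = [[1, 3], [2], [4]].

The final insertion tableau P = [[1, 3], [2], [4]] has shape [2, 1, 1].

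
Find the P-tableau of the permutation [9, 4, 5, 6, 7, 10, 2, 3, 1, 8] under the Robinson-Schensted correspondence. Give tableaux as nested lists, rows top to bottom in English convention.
P = [[1, 3, 6, 7, 8], [2, 5, 10], [4], [9]]

Insert 9: appended to row 1. P = [[9]].
Insert 4: 4 bumps 9 from row 1; 9 starts row 2. P = [[4], [9]].
Insert 5: appended to row 1. P = [[4, 5], [9]].
Insert 6: appended to row 1. P = [[4, 5, 6], [9]].
Insert 7: appended to row 1. P = [[4, 5, 6, 7], [9]].
Insert 10: appended to row 1. P = [[4, 5, 6, 7, 10], [9]].
Insert 2: 2 bumps 4 from row 1; 4 bumps 9 from row 2; 9 starts row 3. P = [[2, 5, 6, 7, 10], [4], [9]].
Insert 3: 3 bumps 5 from row 1; 5 appends to row 2. P = [[2, 3, 6, 7, 10], [4, 5], [9]].
Insert 1: 1 bumps 2 from row 1; 2 bumps 4 from row 2; 4 bumps 9 from row 3; 9 starts row 4. P = [[1, 3, 6, 7, 10], [2, 5], [4], [9]].
Insert 8: 8 bumps 10 from row 1; 10 appends to row 2. P = [[1, 3, 6, 7, 8], [2, 5, 10], [4], [9]].

So P = [[1, 3, 6, 7, 8], [2, 5, 10], [4], [9]].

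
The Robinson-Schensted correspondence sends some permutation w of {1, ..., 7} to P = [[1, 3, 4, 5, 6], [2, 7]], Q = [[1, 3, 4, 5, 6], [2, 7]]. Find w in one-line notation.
Reverse the RSK construction: for i from n down to 1, find the cell of Q containing i, remove the entry at that cell from P, and reverse-bump it up through P; the value ejected from row 1 is w(i).

Step i=7: Q has 7 at row 2, column 2; remove 7 from row 2 of P and reverse-bump: 7 enters row 1 and ejects 6. So w(7) = 6. P is now [[1, 3, 4, 5, 7], [2]].
Step i=6: Q has 6 at row 1, column 5; remove that cell from P, ejecting 7. So w(6) = 7. P is now [[1, 3, 4, 5], [2]].
Step i=5: Q has 5 at row 1, column 4; remove that cell from P, ejecting 5. So w(5) = 5. P is now [[1, 3, 4], [2]].
Step i=4: Q has 4 at row 1, column 3; remove that cell from P, ejecting 4. So w(4) = 4. P is now [[1, 3], [2]].
Step i=3: Q has 3 at row 1, column 2; remove that cell from P, ejecting 3. So w(3) = 3. P is now [[1], [2]].
Step i=2: Q has 2 at row 2, column 1; remove 2 from row 2 of P and reverse-bump: 2 enters row 1 and ejects 1. So w(2) = 1. P is now [[2]].
Step i=1: Q has 1 at row 1, column 1; remove that cell from P, ejecting 2. So w(1) = 2. P is now [].

So w = 2 1 3 4 5 7 6.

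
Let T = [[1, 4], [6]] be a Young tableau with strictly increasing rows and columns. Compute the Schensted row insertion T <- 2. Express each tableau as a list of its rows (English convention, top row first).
[[1, 2], [4], [6]]

In row 1, 2 replaces 4 (the leftmost entry greater than 2); 4 is bumped to row 2. In row 2, 4 replaces 6 (the leftmost entry greater than 4); 6 is bumped to row 3. 6 starts a new row 3. The new tableau is [[1, 2], [4], [6]].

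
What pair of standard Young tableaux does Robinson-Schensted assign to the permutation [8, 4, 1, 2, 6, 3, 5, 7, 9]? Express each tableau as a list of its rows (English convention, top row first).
Insert each entry of the permutation into P by Schensted row insertion, recording in Q the position of each new cell.

After inserting 8: P = [[8]].
After inserting 4: P = [[4], [8]].
After inserting 1: P = [[1], [4], [8]].
After inserting 2: P = [[1, 2], [4], [8]].
After inserting 6: P = [[1, 2, 6], [4], [8]].
After inserting 3: P = [[1, 2, 3], [4, 6], [8]].
After inserting 5: P = [[1, 2, 3, 5], [4, 6], [8]].
After inserting 7: P = [[1, 2, 3, 5, 7], [4, 6], [8]].
After inserting 9: P = [[1, 2, 3, 5, 7, 9], [4, 6], [8]].

So P = [[1, 2, 3, 5, 7, 9], [4, 6], [8]], Q = [[1, 4, 5, 7, 8, 9], [2, 6], [3]].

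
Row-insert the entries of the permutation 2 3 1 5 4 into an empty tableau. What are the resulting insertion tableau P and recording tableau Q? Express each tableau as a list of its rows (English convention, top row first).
Insert each entry of the permutation into P by Schensted row insertion, recording in Q the position of each new cell.

Insert 2: appended to row 1. P = [[2]].
Insert 3: appended to row 1. P = [[2, 3]].
Insert 1: 1 bumps 2 from row 1; 2 starts row 2. P = [[1, 3], [2]].
Insert 5: appended to row 1. P = [[1, 3, 5], [2]].
Insert 4: 4 bumps 5 from row 1; 5 appends to row 2. P = [[1, 3, 4], [2, 5]].

So P = [[1, 3, 4], [2, 5]], Q = [[1, 2, 4], [3, 5]].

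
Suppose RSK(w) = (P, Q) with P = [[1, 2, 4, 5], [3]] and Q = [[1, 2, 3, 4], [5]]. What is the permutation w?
Reverse the RSK construction: for i from n down to 1, find the cell of Q containing i, remove the entry at that cell from P, and reverse-bump it up through P; the value ejected from row 1 is w(i).

Step i=5: Q has 5 at row 2, column 1; remove 3 from row 2 of P and reverse-bump: 3 enters row 1 and ejects 2. So w(5) = 2. P is now [[1, 3, 4, 5]].
Step i=4: Q has 4 at row 1, column 4; remove that cell from P, ejecting 5. So w(4) = 5. P is now [[1, 3, 4]].
Step i=3: Q has 3 at row 1, column 3; remove that cell from P, ejecting 4. So w(3) = 4. P is now [[1, 3]].
Step i=2: Q has 2 at row 1, column 2; remove that cell from P, ejecting 3. So w(2) = 3. P is now [[1]].
Step i=1: Q has 1 at row 1, column 1; remove that cell from P, ejecting 1. So w(1) = 1. P is now [].

So w = 1 3 4 5 2.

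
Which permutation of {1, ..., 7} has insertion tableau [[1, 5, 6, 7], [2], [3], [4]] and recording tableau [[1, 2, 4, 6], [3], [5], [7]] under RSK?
Reverse the RSK construction: for i from n down to 1, find the cell of Q containing i, remove the entry at that cell from P, and reverse-bump it up through P; the value ejected from row 1 is w(i).

Step i=7: Q has 7 at row 4, column 1; remove 4 from row 4 of P and reverse-bump: 4 enters row 3 and ejects 3; 3 enters row 2 and ejects 2; 2 enters row 1 and ejects 1. So w(7) = 1. P is now [[2, 5, 6, 7], [3], [4]].
Step i=6: Q has 6 at row 1, column 4; remove that cell from P, ejecting 7. So w(6) = 7. P is now [[2, 5, 6], [3], [4]].
Step i=5: Q has 5 at row 3, column 1; remove 4 from row 3 of P and reverse-bump: 4 enters row 2 and ejects 3; 3 enters row 1 and ejects 2. So w(5) = 2. P is now [[3, 5, 6], [4]].
Step i=4: Q has 4 at row 1, column 3; remove that cell from P, ejecting 6. So w(4) = 6. P is now [[3, 5], [4]].
Step i=3: Q has 3 at row 2, column 1; remove 4 from row 2 of P and reverse-bump: 4 enters row 1 and ejects 3. So w(3) = 3. P is now [[4, 5]].
Step i=2: Q has 2 at row 1, column 2; remove that cell from P, ejecting 5. So w(2) = 5. P is now [[4]].
Step i=1: Q has 1 at row 1, column 1; remove that cell from P, ejecting 4. So w(1) = 4. P is now [].

So w = 4 5 3 6 2 7 1.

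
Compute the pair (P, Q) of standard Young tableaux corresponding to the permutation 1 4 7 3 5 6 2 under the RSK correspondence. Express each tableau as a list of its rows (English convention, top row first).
Insert each entry of the permutation into P by Schensted row insertion, recording in Q the position of each new cell.

Insert 1: appended to row 1. P = [[1]].
Insert 4: appended to row 1. P = [[1, 4]].
Insert 7: appended to row 1. P = [[1, 4, 7]].
Insert 3: 3 bumps 4 from row 1; 4 starts row 2. P = [[1, 3, 7], [4]].
Insert 5: 5 bumps 7 from row 1; 7 appends to row 2. P = [[1, 3, 5], [4, 7]].
Insert 6: appended to row 1. P = [[1, 3, 5, 6], [4, 7]].
Insert 2: 2 bumps 3 from row 1; 3 bumps 4 from row 2; 4 starts row 3. P = [[1, 2, 5, 6], [3, 7], [4]].

So P = [[1, 2, 5, 6], [3, 7], [4]], Q = [[1, 2, 3, 6], [4, 5], [7]].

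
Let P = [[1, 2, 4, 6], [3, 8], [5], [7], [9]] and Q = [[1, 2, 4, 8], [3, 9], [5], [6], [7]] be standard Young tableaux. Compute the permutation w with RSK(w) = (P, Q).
Reverse the RSK construction: for i from n down to 1, find the cell of Q containing i, remove the entry at that cell from P, and reverse-bump it up through P; the value ejected from row 1 is w(i).

Step i=9: Q has 9 at row 2, column 2; remove 8 from row 2 of P and reverse-bump: 8 enters row 1 and ejects 6. So w(9) = 6. P is now [[1, 2, 4, 8], [3], [5], [7], [9]].
Step i=8: Q has 8 at row 1, column 4; remove that cell from P, ejecting 8. So w(8) = 8. P is now [[1, 2, 4], [3], [5], [7], [9]].
Step i=7: Q has 7 at row 5, column 1; remove 9 from row 5 of P and reverse-bump: 9 enters row 4 and ejects 7; 7 enters row 3 and ejects 5; 5 enters row 2 and ejects 3; 3 enters row 1 and ejects 2. So w(7) = 2. P is now [[1, 3, 4], [5], [7], [9]].
Step i=6: Q has 6 at row 4, column 1; remove 9 from row 4 of P and reverse-bump: 9 enters row 3 and ejects 7; 7 enters row 2 and ejects 5; 5 enters row 1 and ejects 4. So w(6) = 4. P is now [[1, 3, 5], [7], [9]].
Step i=5: Q has 5 at row 3, column 1; remove 9 from row 3 of P and reverse-bump: 9 enters row 2 and ejects 7; 7 enters row 1 and ejects 5. So w(5) = 5. P is now [[1, 3, 7], [9]].
Step i=4: Q has 4 at row 1, column 3; remove that cell from P, ejecting 7. So w(4) = 7. P is now [[1, 3], [9]].
Step i=3: Q has 3 at row 2, column 1; remove 9 from row 2 of P and reverse-bump: 9 enters row 1 and ejects 3. So w(3) = 3. P is now [[1, 9]].
Step i=2: Q has 2 at row 1, column 2; remove that cell from P, ejecting 9. So w(2) = 9. P is now [[1]].
Step i=1: Q has 1 at row 1, column 1; remove that cell from P, ejecting 1. So w(1) = 1. P is now [].

So w = 1 9 3 7 5 4 2 8 6.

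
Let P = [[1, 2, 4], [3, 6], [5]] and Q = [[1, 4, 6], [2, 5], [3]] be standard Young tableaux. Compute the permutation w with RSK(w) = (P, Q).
Reverse the RSK construction: for i from n down to 1, find the cell of Q containing i, remove the entry at that cell from P, and reverse-bump it up through P; the value ejected from row 1 is w(i).

Step i=6: Q has 6 at row 1, column 3; remove that cell from P, ejecting 4. So w(6) = 4. P is now [[1, 2], [3, 6], [5]].
Step i=5: Q has 5 at row 2, column 2; remove 6 from row 2 of P and reverse-bump: 6 enters row 1 and ejects 2. So w(5) = 2. P is now [[1, 6], [3], [5]].
Step i=4: Q has 4 at row 1, column 2; remove that cell from P, ejecting 6. So w(4) = 6. P is now [[1], [3], [5]].
Step i=3: Q has 3 at row 3, column 1; remove 5 from row 3 of P and reverse-bump: 5 enters row 2 and ejects 3; 3 enters row 1 and ejects 1. So w(3) = 1. P is now [[3], [5]].
Step i=2: Q has 2 at row 2, column 1; remove 5 from row 2 of P and reverse-bump: 5 enters row 1 and ejects 3. So w(2) = 3. P is now [[5]].
Step i=1: Q has 1 at row 1, column 1; remove that cell from P, ejecting 5. So w(1) = 5. P is now [].

So w = 5 3 1 6 2 4.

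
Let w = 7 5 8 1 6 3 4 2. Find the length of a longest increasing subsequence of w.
3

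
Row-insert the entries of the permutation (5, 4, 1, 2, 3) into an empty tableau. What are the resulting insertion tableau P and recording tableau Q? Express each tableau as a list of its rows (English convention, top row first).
P = [[1, 2, 3], [4], [5]], Q = [[1, 4, 5], [2], [3]]

Insert each entry of the permutation into P by Schensted row insertion, recording in Q the position of each new cell.

Insert 5: appended to row 1. P = [[5]].
Insert 4: 4 bumps 5 from row 1; 5 starts row 2. P = [[4], [5]].
Insert 1: 1 bumps 4 from row 1; 4 bumps 5 from row 2; 5 starts row 3. P = [[1], [4], [5]].
Insert 2: appended to row 1. P = [[1, 2], [4], [5]].
Insert 3: appended to row 1. P = [[1, 2, 3], [4], [5]].

So P = [[1, 2, 3], [4], [5]], Q = [[1, 4, 5], [2], [3]].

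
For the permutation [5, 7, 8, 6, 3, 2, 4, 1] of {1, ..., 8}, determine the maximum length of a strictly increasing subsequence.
3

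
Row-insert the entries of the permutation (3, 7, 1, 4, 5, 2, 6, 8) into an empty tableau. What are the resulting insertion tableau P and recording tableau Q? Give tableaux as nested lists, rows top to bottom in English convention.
P = [[1, 2, 5, 6, 8], [3, 4], [7]], Q = [[1, 2, 5, 7, 8], [3, 4], [6]]

Insert each entry of the permutation into P by Schensted row insertion, recording in Q the position of each new cell.

Insert 3: appended to row 1. P = [[3]].
Insert 7: appended to row 1. P = [[3, 7]].
Insert 1: 1 bumps 3 from row 1; 3 starts row 2. P = [[1, 7], [3]].
Insert 4: 4 bumps 7 from row 1; 7 appends to row 2. P = [[1, 4], [3, 7]].
Insert 5: appended to row 1. P = [[1, 4, 5], [3, 7]].
Insert 2: 2 bumps 4 from row 1; 4 bumps 7 from row 2; 7 starts row 3. P = [[1, 2, 5], [3, 4], [7]].
Insert 6: appended to row 1. P = [[1, 2, 5, 6], [3, 4], [7]].
Insert 8: appended to row 1. P = [[1, 2, 5, 6, 8], [3, 4], [7]].

So P = [[1, 2, 5, 6, 8], [3, 4], [7]], Q = [[1, 2, 5, 7, 8], [3, 4], [6]].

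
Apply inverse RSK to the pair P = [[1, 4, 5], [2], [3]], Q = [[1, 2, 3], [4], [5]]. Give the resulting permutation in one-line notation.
Reverse RSK: for i = n, n-1, ..., 1, locate i in Q, remove the corresponding corner cell from P, and reverse-bump its entry up through P; the value ejected from row 1 is w(i).

So w = 3 4 5 2 1.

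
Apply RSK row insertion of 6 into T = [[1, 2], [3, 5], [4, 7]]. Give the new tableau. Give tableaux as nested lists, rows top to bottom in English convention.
[[1, 2, 6], [3, 5], [4, 7]]

6 is larger than every entry of row 1, so it is appended to row 1. The new tableau is [[1, 2, 6], [3, 5], [4, 7]].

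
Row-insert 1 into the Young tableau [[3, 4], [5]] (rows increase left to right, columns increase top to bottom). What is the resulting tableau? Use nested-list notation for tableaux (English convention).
[[1, 4], [3], [5]]

In row 1, 1 replaces 3 (the leftmost entry greater than 1); 3 is bumped to row 2. In row 2, 3 replaces 5 (the leftmost entry greater than 3); 5 is bumped to row 3. 5 starts a new row 3. The new tableau is [[1, 4], [3], [5]].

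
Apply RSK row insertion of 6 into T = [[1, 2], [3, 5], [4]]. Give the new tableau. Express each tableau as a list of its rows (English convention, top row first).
6 is larger than every entry of row 1, so it is appended to row 1. The new tableau is [[1, 2, 6], [3, 5], [4]].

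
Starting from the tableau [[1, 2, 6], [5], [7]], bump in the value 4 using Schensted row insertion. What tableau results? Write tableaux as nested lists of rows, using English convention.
[[1, 2, 4], [5, 6], [7]]

In row 1, 4 replaces 6 (the leftmost entry greater than 4); 6 is bumped to row 2. 6 is appended to row 2. The new tableau is [[1, 2, 4], [5, 6], [7]].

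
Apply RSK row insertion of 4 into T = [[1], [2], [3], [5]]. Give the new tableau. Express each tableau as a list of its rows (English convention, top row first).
4 is larger than every entry of row 1, so it is appended to row 1. The new tableau is [[1, 4], [2], [3], [5]].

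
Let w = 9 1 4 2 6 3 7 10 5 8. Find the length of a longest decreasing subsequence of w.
3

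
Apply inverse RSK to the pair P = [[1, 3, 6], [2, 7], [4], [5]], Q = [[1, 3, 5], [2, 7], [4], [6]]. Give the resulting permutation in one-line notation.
Reverse RSK: for i = n, n-1, ..., 1, locate i in Q, remove the corresponding corner cell from P, and reverse-bump its entry up through P; the value ejected from row 1 is w(i).

So w = 5 2 4 3 7 1 6.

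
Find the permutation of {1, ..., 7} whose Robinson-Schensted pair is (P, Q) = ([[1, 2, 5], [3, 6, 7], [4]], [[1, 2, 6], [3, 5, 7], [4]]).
4 6 3 1 2 7 5

Reverse the RSK construction: for i from n down to 1, find the cell of Q containing i, remove the entry at that cell from P, and reverse-bump it up through P; the value ejected from row 1 is w(i).

Step i=7: Q has 7 at row 2, column 3; remove 7 from row 2 of P and reverse-bump: 7 enters row 1 and ejects 5. So w(7) = 5. P is now [[1, 2, 7], [3, 6], [4]].
Step i=6: Q has 6 at row 1, column 3; remove that cell from P, ejecting 7. So w(6) = 7. P is now [[1, 2], [3, 6], [4]].
Step i=5: Q has 5 at row 2, column 2; remove 6 from row 2 of P and reverse-bump: 6 enters row 1 and ejects 2. So w(5) = 2. P is now [[1, 6], [3], [4]].
Step i=4: Q has 4 at row 3, column 1; remove 4 from row 3 of P and reverse-bump: 4 enters row 2 and ejects 3; 3 enters row 1 and ejects 1. So w(4) = 1. P is now [[3, 6], [4]].
Step i=3: Q has 3 at row 2, column 1; remove 4 from row 2 of P and reverse-bump: 4 enters row 1 and ejects 3. So w(3) = 3. P is now [[4, 6]].
Step i=2: Q has 2 at row 1, column 2; remove that cell from P, ejecting 6. So w(2) = 6. P is now [[4]].
Step i=1: Q has 1 at row 1, column 1; remove that cell from P, ejecting 4. So w(1) = 4. P is now [].

So w = 4 6 3 1 2 7 5.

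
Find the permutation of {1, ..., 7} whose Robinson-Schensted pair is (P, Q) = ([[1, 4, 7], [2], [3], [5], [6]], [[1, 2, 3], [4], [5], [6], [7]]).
Reverse the RSK construction: for i from n down to 1, find the cell of Q containing i, remove the entry at that cell from P, and reverse-bump it up through P; the value ejected from row 1 is w(i).

Step i=7: Q has 7 at row 5, column 1; remove 6 from row 5 of P and reverse-bump: 6 enters row 4 and ejects 5; 5 enters row 3 and ejects 3; 3 enters row 2 and ejects 2; 2 enters row 1 and ejects 1. So w(7) = 1. P is now [[2, 4, 7], [3], [5], [6]].
Step i=6: Q has 6 at row 4, column 1; remove 6 from row 4 of P and reverse-bump: 6 enters row 3 and ejects 5; 5 enters row 2 and ejects 3; 3 enters row 1 and ejects 2. So w(6) = 2. P is now [[3, 4, 7], [5], [6]].
Step i=5: Q has 5 at row 3, column 1; remove 6 from row 3 of P and reverse-bump: 6 enters row 2 and ejects 5; 5 enters row 1 and ejects 4. So w(5) = 4. P is now [[3, 5, 7], [6]].
Step i=4: Q has 4 at row 2, column 1; remove 6 from row 2 of P and reverse-bump: 6 enters row 1 and ejects 5. So w(4) = 5. P is now [[3, 6, 7]].
Step i=3: Q has 3 at row 1, column 3; remove that cell from P, ejecting 7. So w(3) = 7. P is now [[3, 6]].
Step i=2: Q has 2 at row 1, column 2; remove that cell from P, ejecting 6. So w(2) = 6. P is now [[3]].
Step i=1: Q has 1 at row 1, column 1; remove that cell from P, ejecting 3. So w(1) = 3. P is now [].

So w = 3 6 7 5 4 2 1.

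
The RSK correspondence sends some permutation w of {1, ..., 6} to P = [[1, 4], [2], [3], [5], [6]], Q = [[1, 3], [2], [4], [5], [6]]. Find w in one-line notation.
Reverse the RSK construction: for i from n down to 1, find the cell of Q containing i, remove the entry at that cell from P, and reverse-bump it up through P; the value ejected from row 1 is w(i).

Step i=6: Q has 6 at row 5, column 1; remove 6 from row 5 of P and reverse-bump: 6 enters row 4 and ejects 5; 5 enters row 3 and ejects 3; 3 enters row 2 and ejects 2; 2 enters row 1 and ejects 1. So w(6) = 1. P is now [[2, 4], [3], [5], [6]].
Step i=5: Q has 5 at row 4, column 1; remove 6 from row 4 of P and reverse-bump: 6 enters row 3 and ejects 5; 5 enters row 2 and ejects 3; 3 enters row 1 and ejects 2. So w(5) = 2. P is now [[3, 4], [5], [6]].
Step i=4: Q has 4 at row 3, column 1; remove 6 from row 3 of P and reverse-bump: 6 enters row 2 and ejects 5; 5 enters row 1 and ejects 4. So w(4) = 4. P is now [[3, 5], [6]].
Step i=3: Q has 3 at row 1, column 2; remove that cell from P, ejecting 5. So w(3) = 5. P is now [[3], [6]].
Step i=2: Q has 2 at row 2, column 1; remove 6 from row 2 of P and reverse-bump: 6 enters row 1 and ejects 3. So w(2) = 3. P is now [[6]].
Step i=1: Q has 1 at row 1, column 1; remove that cell from P, ejecting 6. So w(1) = 6. P is now [].

So w = 6 3 5 4 2 1.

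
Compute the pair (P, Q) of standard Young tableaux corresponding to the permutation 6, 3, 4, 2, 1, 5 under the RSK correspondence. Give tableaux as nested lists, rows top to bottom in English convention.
P = [[1, 4, 5], [2], [3], [6]], Q = [[1, 3, 6], [2], [4], [5]]

Insert each entry of the permutation into P by Schensted row insertion, recording in Q the position of each new cell.

Insert 6: appended to row 1. P = [[6]], Q = [[1]].
Insert 3: 3 bumps 6 from row 1; 6 starts row 2. P = [[3], [6]], Q = [[1], [2]].
Insert 4: appended to row 1. P = [[3, 4], [6]], Q = [[1, 3], [2]].
Insert 2: 2 bumps 3 from row 1; 3 bumps 6 from row 2; 6 starts row 3. P = [[2, 4], [3], [6]], Q = [[1, 3], [2], [4]].
Insert 1: 1 bumps 2 from row 1; 2 bumps 3 from row 2; 3 bumps 6 from row 3; 6 starts row 4. P = [[1, 4], [2], [3], [6]], Q = [[1, 3], [2], [4], [5]].
Insert 5: appended to row 1. P = [[1, 4, 5], [2], [3], [6]], Q = [[1, 3, 6], [2], [4], [5]].

So P = [[1, 4, 5], [2], [3], [6]], Q = [[1, 3, 6], [2], [4], [5]].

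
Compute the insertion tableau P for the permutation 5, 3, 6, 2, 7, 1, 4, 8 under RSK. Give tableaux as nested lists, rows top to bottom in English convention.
P = [[1, 4, 7, 8], [2, 6], [3], [5]]

Insert 5: appended to row 1. P = [[5]].
Insert 3: 3 bumps 5 from row 1; 5 starts row 2. P = [[3], [5]].
Insert 6: appended to row 1. P = [[3, 6], [5]].
Insert 2: 2 bumps 3 from row 1; 3 bumps 5 from row 2; 5 starts row 3. P = [[2, 6], [3], [5]].
Insert 7: appended to row 1. P = [[2, 6, 7], [3], [5]].
Insert 1: 1 bumps 2 from row 1; 2 bumps 3 from row 2; 3 bumps 5 from row 3; 5 starts row 4. P = [[1, 6, 7], [2], [3], [5]].
Insert 4: 4 bumps 6 from row 1; 6 appends to row 2. P = [[1, 4, 7], [2, 6], [3], [5]].
Insert 8: appended to row 1. P = [[1, 4, 7, 8], [2, 6], [3], [5]].

So P = [[1, 4, 7, 8], [2, 6], [3], [5]].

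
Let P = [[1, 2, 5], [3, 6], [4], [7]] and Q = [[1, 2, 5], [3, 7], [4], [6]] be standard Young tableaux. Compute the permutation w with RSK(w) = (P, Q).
Reverse the RSK construction: for i from n down to 1, find the cell of Q containing i, remove the entry at that cell from P, and reverse-bump it up through P; the value ejected from row 1 is w(i).

Step i=7: Q has 7 at row 2, column 2; remove 6 from row 2 of P and reverse-bump: 6 enters row 1 and ejects 5. So w(7) = 5. P is now [[1, 2, 6], [3], [4], [7]].
Step i=6: Q has 6 at row 4, column 1; remove 7 from row 4 of P and reverse-bump: 7 enters row 3 and ejects 4; 4 enters row 2 and ejects 3; 3 enters row 1 and ejects 2. So w(6) = 2. P is now [[1, 3, 6], [4], [7]].
Step i=5: Q has 5 at row 1, column 3; remove that cell from P, ejecting 6. So w(5) = 6. P is now [[1, 3], [4], [7]].
Step i=4: Q has 4 at row 3, column 1; remove 7 from row 3 of P and reverse-bump: 7 enters row 2 and ejects 4; 4 enters row 1 and ejects 3. So w(4) = 3. P is now [[1, 4], [7]].
Step i=3: Q has 3 at row 2, column 1; remove 7 from row 2 of P and reverse-bump: 7 enters row 1 and ejects 4. So w(3) = 4. P is now [[1, 7]].
Step i=2: Q has 2 at row 1, column 2; remove that cell from P, ejecting 7. So w(2) = 7. P is now [[1]].
Step i=1: Q has 1 at row 1, column 1; remove that cell from P, ejecting 1. So w(1) = 1. P is now [].

So w = 1 7 4 3 6 2 5.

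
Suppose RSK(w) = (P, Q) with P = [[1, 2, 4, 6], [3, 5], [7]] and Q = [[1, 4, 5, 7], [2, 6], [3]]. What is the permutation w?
7 3 1 2 5 4 6

Reverse the RSK construction: for i from n down to 1, find the cell of Q containing i, remove the entry at that cell from P, and reverse-bump it up through P; the value ejected from row 1 is w(i).

Step i=7: Q has 7 at row 1, column 4; remove that cell from P, ejecting 6. So w(7) = 6. P is now [[1, 2, 4], [3, 5], [7]].
Step i=6: Q has 6 at row 2, column 2; remove 5 from row 2 of P and reverse-bump: 5 enters row 1 and ejects 4. So w(6) = 4. P is now [[1, 2, 5], [3], [7]].
Step i=5: Q has 5 at row 1, column 3; remove that cell from P, ejecting 5. So w(5) = 5. P is now [[1, 2], [3], [7]].
Step i=4: Q has 4 at row 1, column 2; remove that cell from P, ejecting 2. So w(4) = 2. P is now [[1], [3], [7]].
Step i=3: Q has 3 at row 3, column 1; remove 7 from row 3 of P and reverse-bump: 7 enters row 2 and ejects 3; 3 enters row 1 and ejects 1. So w(3) = 1. P is now [[3], [7]].
Step i=2: Q has 2 at row 2, column 1; remove 7 from row 2 of P and reverse-bump: 7 enters row 1 and ejects 3. So w(2) = 3. P is now [[7]].
Step i=1: Q has 1 at row 1, column 1; remove that cell from P, ejecting 7. So w(1) = 7. P is now [].

So w = 7 3 1 2 5 4 6.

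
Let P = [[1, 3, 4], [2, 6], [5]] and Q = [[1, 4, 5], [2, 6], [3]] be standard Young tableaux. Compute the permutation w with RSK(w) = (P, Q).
Reverse the RSK construction: for i from n down to 1, find the cell of Q containing i, remove the entry at that cell from P, and reverse-bump it up through P; the value ejected from row 1 is w(i).

Step i=6: Q has 6 at row 2, column 2; remove 6 from row 2 of P and reverse-bump: 6 enters row 1 and ejects 4. So w(6) = 4. P is now [[1, 3, 6], [2], [5]].
Step i=5: Q has 5 at row 1, column 3; remove that cell from P, ejecting 6. So w(5) = 6. P is now [[1, 3], [2], [5]].
Step i=4: Q has 4 at row 1, column 2; remove that cell from P, ejecting 3. So w(4) = 3. P is now [[1], [2], [5]].
Step i=3: Q has 3 at row 3, column 1; remove 5 from row 3 of P and reverse-bump: 5 enters row 2 and ejects 2; 2 enters row 1 and ejects 1. So w(3) = 1. P is now [[2], [5]].
Step i=2: Q has 2 at row 2, column 1; remove 5 from row 2 of P and reverse-bump: 5 enters row 1 and ejects 2. So w(2) = 2. P is now [[5]].
Step i=1: Q has 1 at row 1, column 1; remove that cell from P, ejecting 5. So w(1) = 5. P is now [].

So w = 5 2 1 3 6 4.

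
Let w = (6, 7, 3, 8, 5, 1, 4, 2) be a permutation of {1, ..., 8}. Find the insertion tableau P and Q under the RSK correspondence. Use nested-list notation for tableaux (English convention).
P = [[1, 2, 8], [3, 4], [5, 7], [6]], Q = [[1, 2, 4], [3, 5], [6, 7], [8]]

Insert each entry of the permutation into P by Schensted row insertion, recording in Q the position of each new cell.

Insert 6: appended to row 1. P = [[6]].
Insert 7: appended to row 1. P = [[6, 7]].
Insert 3: 3 bumps 6 from row 1; 6 starts row 2. P = [[3, 7], [6]].
Insert 8: appended to row 1. P = [[3, 7, 8], [6]].
Insert 5: 5 bumps 7 from row 1; 7 appends to row 2. P = [[3, 5, 8], [6, 7]].
Insert 1: 1 bumps 3 from row 1; 3 bumps 6 from row 2; 6 starts row 3. P = [[1, 5, 8], [3, 7], [6]].
Insert 4: 4 bumps 5 from row 1; 5 bumps 7 from row 2; 7 appends to row 3. P = [[1, 4, 8], [3, 5], [6, 7]].
Insert 2: 2 bumps 4 from row 1; 4 bumps 5 from row 2; 5 bumps 6 from row 3; 6 starts row 4. P = [[1, 2, 8], [3, 4], [5, 7], [6]].

So P = [[1, 2, 8], [3, 4], [5, 7], [6]], Q = [[1, 2, 4], [3, 5], [6, 7], [8]].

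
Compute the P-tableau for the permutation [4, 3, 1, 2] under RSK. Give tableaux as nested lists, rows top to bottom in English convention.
Insert 4: appended to row 1. P = [[4]].
Insert 3: 3 bumps 4 from row 1; 4 starts row 2. P = [[3], [4]].
Insert 1: 1 bumps 3 from row 1; 3 bumps 4 from row 2; 4 starts row 3. P = [[1], [3], [4]].
Insert 2: appended to row 1. P = [[1, 2], [3], [4]].

So P = [[1, 2], [3], [4]].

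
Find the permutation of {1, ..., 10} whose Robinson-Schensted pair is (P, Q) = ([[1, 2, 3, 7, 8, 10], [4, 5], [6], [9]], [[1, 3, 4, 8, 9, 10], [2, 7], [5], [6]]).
9 1 4 6 5 2 3 7 8 10

Reverse RSK: for i = n, n-1, ..., 1, locate i in Q, remove the corresponding corner cell from P, and reverse-bump its entry up through P; the value ejected from row 1 is w(i).

So w = 9 1 4 6 5 2 3 7 8 10.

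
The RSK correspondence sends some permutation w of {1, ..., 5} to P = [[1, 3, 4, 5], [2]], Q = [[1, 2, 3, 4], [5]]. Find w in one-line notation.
Reverse the RSK construction: for i from n down to 1, find the cell of Q containing i, remove the entry at that cell from P, and reverse-bump it up through P; the value ejected from row 1 is w(i).

Step i=5: Q has 5 at row 2, column 1; remove 2 from row 2 of P and reverse-bump: 2 enters row 1 and ejects 1. So w(5) = 1. P is now [[2, 3, 4, 5]].
Step i=4: Q has 4 at row 1, column 4; remove that cell from P, ejecting 5. So w(4) = 5. P is now [[2, 3, 4]].
Step i=3: Q has 3 at row 1, column 3; remove that cell from P, ejecting 4. So w(3) = 4. P is now [[2, 3]].
Step i=2: Q has 2 at row 1, column 2; remove that cell from P, ejecting 3. So w(2) = 3. P is now [[2]].
Step i=1: Q has 1 at row 1, column 1; remove that cell from P, ejecting 2. So w(1) = 2. P is now [].

So w = 2 3 4 5 1.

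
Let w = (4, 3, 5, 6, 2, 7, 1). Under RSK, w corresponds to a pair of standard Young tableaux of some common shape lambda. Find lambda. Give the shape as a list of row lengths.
[4, 1, 1, 1]

Row-insert each entry into an empty tableau.

After inserting 4: P = [[4]].
After inserting 3: P = [[3], [4]].
After inserting 5: P = [[3, 5], [4]].
After inserting 6: P = [[3, 5, 6], [4]].
After inserting 2: P = [[2, 5, 6], [3], [4]].
After inserting 7: P = [[2, 5, 6, 7], [3], [4]].
After inserting 1: P = [[1, 5, 6, 7], [2], [3], [4]].

The final insertion tableau P = [[1, 5, 6, 7], [2], [3], [4]] has shape [4, 1, 1, 1].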